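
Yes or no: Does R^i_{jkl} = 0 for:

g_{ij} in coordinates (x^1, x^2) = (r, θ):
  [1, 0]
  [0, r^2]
Non-zero Christoffel symbols:
Γ^r_{θ θ} = -r
Γ^θ_{r θ} = 1/r
Ricci tensor: R_{rr} = 0, R_{rθ} = 0, R_{θθ} = 0
All R_{ij} vanish; in 2 dimensions the Riemann tensor is fully determined by the Ricci tensor, so R^i_{jkl} = 0: the metric is flat (curvilinear coordinates on flat space).
Yes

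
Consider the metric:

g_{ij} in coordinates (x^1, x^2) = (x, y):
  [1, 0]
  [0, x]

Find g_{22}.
With x^1 = x, x^2 = y, g_{22} = g_{yy} is the row-2, column-2 entry of the matrix.
g_{22} = x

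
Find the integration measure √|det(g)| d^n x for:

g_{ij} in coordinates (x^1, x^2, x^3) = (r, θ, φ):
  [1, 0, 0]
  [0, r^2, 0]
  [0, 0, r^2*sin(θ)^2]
det(g) = r^4*sin(θ)^2
√|det(g)| = r^2*sin(θ) (taking 0 < θ < π so that |sin(θ)| = sin(θ))
Volume element: dV = r^2*sin(θ) dr dθ dφ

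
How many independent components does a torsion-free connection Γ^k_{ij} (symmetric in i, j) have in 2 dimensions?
Γ^k_{ij} has n choices for the upper index and n(n+1)/2 independent symmetric lower index pairs.
Total = 2 × 2×3/2 = 2 × 3 = 6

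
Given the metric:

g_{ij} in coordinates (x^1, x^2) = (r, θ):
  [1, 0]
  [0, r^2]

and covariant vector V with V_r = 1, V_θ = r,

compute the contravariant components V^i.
Inverse metric (diagonal): g^{rr} = 1, g^{θθ} = 1/r^2
V^i = g^{ij} V_j:
V^r = (1)(1) + (0)(r) = 1
V^θ = (0)(1) + (1/r^2)(r) = 1/r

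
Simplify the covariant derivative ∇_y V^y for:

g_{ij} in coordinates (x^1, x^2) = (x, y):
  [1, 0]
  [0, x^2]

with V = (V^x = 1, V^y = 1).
Non-zero Christoffel symbols:
Γ^x_{y y} = -x
Γ^y_{x y} = 1/x
∇_y V^y = ∂_y V^y + Γ^y_{y j} V^j
  = (0) + (1/x)(1) + (0)(1)
  = 1/x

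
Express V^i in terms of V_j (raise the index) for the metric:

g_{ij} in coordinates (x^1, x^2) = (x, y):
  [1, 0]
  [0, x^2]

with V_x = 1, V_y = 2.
Inverse metric (diagonal): g^{xx} = 1, g^{yy} = 1/x^2
V^i = g^{ij} V_j:
V^x = (1)(1) + (0)(2) = 1
V^y = (0)(1) + (1/x^2)(2) = 2/x^2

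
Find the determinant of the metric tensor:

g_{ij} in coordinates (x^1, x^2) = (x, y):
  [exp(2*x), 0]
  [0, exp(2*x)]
For a 2×2 metric: det(g) = g_{11}·g_{22} - g_{12}·g_{21}
= (exp(2*x))·(exp(2*x)) - (0)·(0)
= exp(4*x) - 0
det(g) = exp(4*x)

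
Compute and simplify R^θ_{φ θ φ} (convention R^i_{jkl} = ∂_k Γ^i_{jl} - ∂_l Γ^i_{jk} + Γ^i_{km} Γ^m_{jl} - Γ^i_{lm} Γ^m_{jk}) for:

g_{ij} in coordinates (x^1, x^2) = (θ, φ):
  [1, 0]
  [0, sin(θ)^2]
Non-zero Christoffel symbols (Γ^k_{ij} = Γ^k_{ji}):
Γ^θ_{φ φ} = -sin(2*θ)/2
Γ^φ_{θ φ} = 1/tan(θ)
R^θ_{φ θ φ} = ∂_θ Γ^θ_{φ φ} - ∂_φ Γ^θ_{φ θ} + Γ^θ_{θ m} Γ^m_{φ φ} - Γ^θ_{φ m} Γ^m_{φ θ}
  = (-cos(2*θ)) - (0) + (0) - (-cos(θ)^2) = sin(θ)^2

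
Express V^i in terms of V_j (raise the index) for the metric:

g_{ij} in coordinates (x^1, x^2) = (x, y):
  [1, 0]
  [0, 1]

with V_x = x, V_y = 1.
Inverse metric (diagonal): g^{xx} = 1, g^{yy} = 1
V^i = g^{ij} V_j:
V^x = (1)(x) + (0)(1) = x
V^y = (0)(x) + (1)(1) = 1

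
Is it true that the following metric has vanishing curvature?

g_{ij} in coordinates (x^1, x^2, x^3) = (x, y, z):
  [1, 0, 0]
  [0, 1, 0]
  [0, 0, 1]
All metric components are constant, so every Christoffel symbol vanishes and R^i_{jkl} = 0.
Yes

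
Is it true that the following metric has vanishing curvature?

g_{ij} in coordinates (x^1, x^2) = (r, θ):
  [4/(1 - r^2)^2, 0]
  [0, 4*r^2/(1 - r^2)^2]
Non-zero Christoffel symbols:
Γ^r_{r r} = 2*r/(1 - r^2)
Γ^r_{θ θ} = (r^3 + r)/(r^2 - 1)
Γ^θ_{r θ} = (-r^2 - 1)/(r^3 - r)
Ricci tensor: R_{rr} = -4/(r^2 - 1)^2, R_{rθ} = 0, R_{θθ} = -4*r^2/(r^2 - 1)^2
The Ricci tensor is non-zero, so the Riemann tensor is non-zero: not flat.
No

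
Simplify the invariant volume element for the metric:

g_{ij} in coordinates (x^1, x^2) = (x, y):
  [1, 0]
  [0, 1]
det(g) = 1
√|det(g)| = 1
Volume element: dV = 1 dx dy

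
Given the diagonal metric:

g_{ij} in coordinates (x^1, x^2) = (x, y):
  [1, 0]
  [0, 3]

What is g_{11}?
With x^1 = x, x^2 = y, g_{11} = g_{xx} is the row-1, column-1 entry of the matrix.
g_{11} = 1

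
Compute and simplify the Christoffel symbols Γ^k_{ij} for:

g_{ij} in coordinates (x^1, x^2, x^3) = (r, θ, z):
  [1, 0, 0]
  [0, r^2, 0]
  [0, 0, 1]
Using Γ^k_{ij} = (1/2) g^{km} (∂_i g_{mj} + ∂_j g_{mi} - ∂_m g_{ij}); the metric is diagonal, so only the m = k term contributes.
Non-zero symbols (using the symmetry Γ^k_{ij} = Γ^k_{ji}):
Γ^r_{θ θ} = (1/2) g^{rr} (∂_θ g_{rθ} + ∂_θ g_{rθ} - ∂_r g_{θθ}) = (1/2)(1)((0) + (0) - (2*r)) = -r
Γ^θ_{r θ} = (1/2) g^{θθ} (∂_r g_{θθ} + ∂_θ g_{θr} - ∂_θ g_{rθ}) = (1/2)(1/r^2)((2*r) + (0) - (0)) = 1/r
All other Christoffel symbols are zero.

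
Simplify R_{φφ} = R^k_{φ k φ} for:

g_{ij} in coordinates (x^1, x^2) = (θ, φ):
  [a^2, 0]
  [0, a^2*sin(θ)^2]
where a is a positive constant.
Non-zero Christoffel symbols (Γ^k_{ij} = Γ^k_{ji}):
Γ^θ_{φ φ} = -sin(2*θ)/2
Γ^φ_{θ φ} = 1/tan(θ)
R^θ_{φ θ φ} = ∂_θ Γ^θ_{φ φ} - ∂_φ Γ^θ_{φ θ} + Γ^θ_{θ m} Γ^m_{φ φ} - Γ^θ_{φ m} Γ^m_{φ θ}
  = (-cos(2*θ)) - (0) + (0) - (-cos(θ)^2) = sin(θ)^2
R^φ_{φ φ φ} = 0 (a repeated index in an antisymmetric pair)
R_{φφ} = R^θ_{φ θ φ} + R^φ_{φ φ φ} = (sin(θ)^2) + (0) = sin(θ)^2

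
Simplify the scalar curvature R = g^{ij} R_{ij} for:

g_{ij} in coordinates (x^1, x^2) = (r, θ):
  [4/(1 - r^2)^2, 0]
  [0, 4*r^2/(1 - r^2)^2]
Non-zero Christoffel symbols (Γ^k_{ij} = Γ^k_{ji}):
Γ^r_{r r} = 2*r/(1 - r^2)
Γ^r_{θ θ} = (r^3 + r)/(r^2 - 1)
Γ^θ_{r θ} = (-r^2 - 1)/(r^3 - r)
Ricci tensor (R_{ij} = R^k_{ikj}): R_{rr} = -4/(r^2 - 1)^2, R_{rθ} = 0, R_{θθ} = -4*r^2/(r^2 - 1)^2
Inverse metric: g^{rr} = (1 - r^2)^2/4, g^{θθ} = (1 - r^2)^2/(4*r^2)
R = g^{ij} R_{ij} = ((1 - r^2)^2/4)(-4/(r^2 - 1)^2) + ((1 - r^2)^2/(4*r^2))(-4*r^2/(r^2 - 1)^2) = -2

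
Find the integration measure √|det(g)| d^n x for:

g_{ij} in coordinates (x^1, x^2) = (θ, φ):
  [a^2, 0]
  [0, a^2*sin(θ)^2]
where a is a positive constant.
det(g) = a^4*sin(θ)^2
√|det(g)| = a^2*sin(θ) (taking 0 < θ < π so that |sin(θ)| = sin(θ))
Volume element: dV = a^2*sin(θ) dθ dφ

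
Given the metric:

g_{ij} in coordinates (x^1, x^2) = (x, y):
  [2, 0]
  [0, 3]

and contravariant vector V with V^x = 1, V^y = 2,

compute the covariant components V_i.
V_i = g_{ij} V^j:
V_x = (2)(1) + (0)(2) = 2
V_y = (0)(1) + (3)(2) = 6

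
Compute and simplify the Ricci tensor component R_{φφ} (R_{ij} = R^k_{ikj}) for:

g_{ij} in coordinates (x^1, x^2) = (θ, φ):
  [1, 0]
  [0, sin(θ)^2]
Non-zero Christoffel symbols (Γ^k_{ij} = Γ^k_{ji}):
Γ^θ_{φ φ} = -sin(2*θ)/2
Γ^φ_{θ φ} = 1/tan(θ)
R^θ_{φ θ φ} = ∂_θ Γ^θ_{φ φ} - ∂_φ Γ^θ_{φ θ} + Γ^θ_{θ m} Γ^m_{φ φ} - Γ^θ_{φ m} Γ^m_{φ θ}
  = (-cos(2*θ)) - (0) + (0) - (-cos(θ)^2) = sin(θ)^2
R^φ_{φ φ φ} = 0 (a repeated index in an antisymmetric pair)
R_{φφ} = R^θ_{φ θ φ} + R^φ_{φ φ φ} = (sin(θ)^2) + (0) = sin(θ)^2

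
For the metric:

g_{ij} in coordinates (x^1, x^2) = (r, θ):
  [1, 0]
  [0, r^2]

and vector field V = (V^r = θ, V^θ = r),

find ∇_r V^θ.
Non-zero Christoffel symbols:
Γ^r_{θ θ} = -r
Γ^θ_{r θ} = 1/r
∇_r V^θ = ∂_r V^θ + Γ^θ_{r j} V^j
  = (1) + (0)(θ) + (1/r)(r)
  = 2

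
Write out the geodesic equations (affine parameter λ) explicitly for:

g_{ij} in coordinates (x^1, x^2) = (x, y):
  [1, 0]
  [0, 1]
Geodesic equation: d^2x^k/dλ^2 + Γ^k_{ij} (dx^i/dλ)(dx^j/dλ) = 0.
All Christoffel symbols vanish, so the geodesics are straight lines:
d^2x/dλ^2 = 0
d^2y/dλ^2 = 0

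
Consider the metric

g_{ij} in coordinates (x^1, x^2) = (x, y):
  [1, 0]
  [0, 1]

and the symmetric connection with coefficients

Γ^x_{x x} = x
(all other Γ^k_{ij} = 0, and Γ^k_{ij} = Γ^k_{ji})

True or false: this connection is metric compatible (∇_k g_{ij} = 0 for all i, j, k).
Using ∇_k g_{ij} = ∂_k g_{ij} - Γ^m_{ki} g_{mj} - Γ^m_{kj} g_{im}:
∇_x g_{xx} = (0) - (x) - (x) = -2*x ≠ 0
So the connection is not metric compatible (it is not the Levi-Civita connection).
False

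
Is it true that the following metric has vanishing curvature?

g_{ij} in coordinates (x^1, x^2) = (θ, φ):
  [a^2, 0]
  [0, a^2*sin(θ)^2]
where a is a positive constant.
Non-zero Christoffel symbols:
Γ^θ_{φ φ} = -sin(2*θ)/2
Γ^φ_{θ φ} = 1/tan(θ)
Ricci tensor: R_{θθ} = 1, R_{θφ} = 0, R_{φφ} = sin(θ)^2
The Ricci tensor is non-zero, so the Riemann tensor is non-zero: not flat.
No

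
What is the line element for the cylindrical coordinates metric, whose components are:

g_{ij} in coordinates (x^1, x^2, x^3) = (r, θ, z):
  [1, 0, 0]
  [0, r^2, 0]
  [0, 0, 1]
ds^2 = g_{ij} dx^i dx^j; only the non-zero components contribute.
ds^2 = dr^2 + r^2 dθ^2 + dz^2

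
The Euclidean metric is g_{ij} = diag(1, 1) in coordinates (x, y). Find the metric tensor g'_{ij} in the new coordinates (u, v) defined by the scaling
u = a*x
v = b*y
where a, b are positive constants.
Invert the transformation: x = u/a, y = v/b
g'_{ij} = (∂x^k/∂x'^i)(∂x^l/∂x'^j) g_{kl}; with g_{kl} = δ_{kl} this is Σ_k (∂x^k/∂x'^i)(∂x^k/∂x'^j).
Jacobian: ∂x/∂u = 1/a, ∂x/∂v = 0, ∂y/∂u = 0, ∂y/∂v = 1/b
g'_{uu} = (1/a)(1/a) + (0)(0) = 1/a^2
g'_{uv} = (1/a)(0) + (0)(1/b) = 0
g'_{vv} = (0)(0) + (1/b)(1/b) = 1/b^2
g'_{ij} = diag(1/a^2, 1/b^2)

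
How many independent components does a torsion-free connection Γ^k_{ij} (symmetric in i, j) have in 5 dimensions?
Γ^k_{ij} has n choices for the upper index and n(n+1)/2 independent symmetric lower index pairs.
Total = 5 × 5×6/2 = 5 × 15 = 75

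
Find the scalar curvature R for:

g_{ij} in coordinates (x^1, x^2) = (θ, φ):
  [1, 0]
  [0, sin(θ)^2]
Non-zero Christoffel symbols (Γ^k_{ij} = Γ^k_{ji}):
Γ^θ_{φ φ} = -sin(2*θ)/2
Γ^φ_{θ φ} = 1/tan(θ)
Ricci tensor (R_{ij} = R^k_{ikj}): R_{θθ} = 1, R_{θφ} = 0, R_{φφ} = sin(θ)^2
Inverse metric: g^{θθ} = 1, g^{φφ} = 1/sin(θ)^2
R = g^{ij} R_{ij} = (1)(1) + (1/sin(θ)^2)(sin(θ)^2) = 2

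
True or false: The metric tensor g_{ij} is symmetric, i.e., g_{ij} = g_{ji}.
By definition the metric is a symmetric bilinear form, g_{ij} = g_{ji}.
True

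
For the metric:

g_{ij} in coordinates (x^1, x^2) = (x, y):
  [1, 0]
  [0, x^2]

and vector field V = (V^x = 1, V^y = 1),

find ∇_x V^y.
Non-zero Christoffel symbols:
Γ^x_{y y} = -x
Γ^y_{x y} = 1/x
∇_x V^y = ∂_x V^y + Γ^y_{x j} V^j
  = (0) + (0)(1) + (1/x)(1)
  = 1/x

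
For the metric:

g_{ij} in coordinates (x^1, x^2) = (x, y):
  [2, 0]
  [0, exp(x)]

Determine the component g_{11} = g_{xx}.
With x^1 = x, x^2 = y, g_{11} = g_{xx} is the row-1, column-1 entry of the matrix.
g_{11} = 2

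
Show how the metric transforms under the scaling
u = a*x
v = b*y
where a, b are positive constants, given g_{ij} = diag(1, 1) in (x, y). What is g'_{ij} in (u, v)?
Invert the transformation: x = u/a, y = v/b
g'_{ij} = (∂x^k/∂x'^i)(∂x^l/∂x'^j) g_{kl}; with g_{kl} = δ_{kl} this is Σ_k (∂x^k/∂x'^i)(∂x^k/∂x'^j).
Jacobian: ∂x/∂u = 1/a, ∂x/∂v = 0, ∂y/∂u = 0, ∂y/∂v = 1/b
g'_{uu} = (1/a)(1/a) + (0)(0) = 1/a^2
g'_{uv} = (1/a)(0) + (0)(1/b) = 0
g'_{vv} = (0)(0) + (1/b)(1/b) = 1/b^2
g'_{ij} = diag(1/a^2, 1/b^2)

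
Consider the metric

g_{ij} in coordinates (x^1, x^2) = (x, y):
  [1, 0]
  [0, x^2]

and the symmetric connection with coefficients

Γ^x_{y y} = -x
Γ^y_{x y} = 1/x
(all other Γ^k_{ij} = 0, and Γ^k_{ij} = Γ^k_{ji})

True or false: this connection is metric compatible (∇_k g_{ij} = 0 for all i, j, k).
Using ∇_k g_{ij} = ∂_k g_{ij} - Γ^m_{ki} g_{mj} - Γ^m_{kj} g_{im}:
e.g. ∇_x g_{yy} = (2*x) - (x) - (x) = 0
Every component ∇_k g_{ij} vanishes: the connection is metric compatible.
True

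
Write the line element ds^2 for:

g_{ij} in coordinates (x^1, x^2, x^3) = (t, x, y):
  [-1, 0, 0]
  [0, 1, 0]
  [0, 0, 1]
ds^2 = g_{ij} dx^i dx^j; only the non-zero components contribute.
ds^2 = -dt^2 + dx^2 + dy^2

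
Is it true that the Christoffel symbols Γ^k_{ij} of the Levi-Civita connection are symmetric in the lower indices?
The Levi-Civita connection is torsion-free, which is exactly Γ^k_{ij} = Γ^k_{ji}.
Yes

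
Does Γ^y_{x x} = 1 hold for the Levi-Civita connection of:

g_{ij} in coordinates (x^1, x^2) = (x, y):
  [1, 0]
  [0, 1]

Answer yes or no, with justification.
Γ^y_{x x} = (1/2) g^{yy} (∂_x g_{yx} + ∂_x g_{yx} - ∂_y g_{xx}) = (1/2)(1)((0) + (0) - (0)) = 0
This differs from the proposed value 1.
No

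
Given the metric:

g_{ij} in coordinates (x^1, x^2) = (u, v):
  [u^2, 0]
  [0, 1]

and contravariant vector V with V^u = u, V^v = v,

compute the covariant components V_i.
V_i = g_{ij} V^j:
V_u = (u^2)(u) + (0)(v) = u^3
V_v = (0)(u) + (1)(v) = v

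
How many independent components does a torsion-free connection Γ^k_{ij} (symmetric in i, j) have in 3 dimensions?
Γ^k_{ij} has n choices for the upper index and n(n+1)/2 independent symmetric lower index pairs.
Total = 3 × 3×4/2 = 3 × 6 = 18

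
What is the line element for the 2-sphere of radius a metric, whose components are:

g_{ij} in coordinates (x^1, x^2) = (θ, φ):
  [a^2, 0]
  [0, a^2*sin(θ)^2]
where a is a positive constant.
ds^2 = g_{ij} dx^i dx^j; only the non-zero components contribute.
ds^2 = a^2 dθ^2 + a^2*sin(θ)^2 dφ^2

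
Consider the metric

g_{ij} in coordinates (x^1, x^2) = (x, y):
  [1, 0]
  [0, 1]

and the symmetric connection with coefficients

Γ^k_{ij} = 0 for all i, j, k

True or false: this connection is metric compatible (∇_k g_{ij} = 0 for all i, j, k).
Using ∇_k g_{ij} = ∂_k g_{ij} - Γ^m_{ki} g_{mj} - Γ^m_{kj} g_{im}:
e.g. ∇_y g_{yy} = (0) - (0) - (0) = 0
Every component ∇_k g_{ij} vanishes: the connection is metric compatible.
True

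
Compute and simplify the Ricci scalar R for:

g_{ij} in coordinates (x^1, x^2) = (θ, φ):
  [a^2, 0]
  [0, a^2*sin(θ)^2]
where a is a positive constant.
Non-zero Christoffel symbols (Γ^k_{ij} = Γ^k_{ji}):
Γ^θ_{φ φ} = -sin(2*θ)/2
Γ^φ_{θ φ} = 1/tan(θ)
Ricci tensor (R_{ij} = R^k_{ikj}): R_{θθ} = 1, R_{θφ} = 0, R_{φφ} = sin(θ)^2
Inverse metric: g^{θθ} = 1/a^2, g^{φφ} = 1/(a^2*sin(θ)^2)
R = g^{ij} R_{ij} = (1/a^2)(1) + (1/(a^2*sin(θ)^2))(sin(θ)^2) = 2/a^2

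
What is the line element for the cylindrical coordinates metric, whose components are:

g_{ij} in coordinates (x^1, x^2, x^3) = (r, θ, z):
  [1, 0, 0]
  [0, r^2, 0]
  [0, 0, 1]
ds^2 = g_{ij} dx^i dx^j; only the non-zero components contribute.
ds^2 = dr^2 + r^2 dθ^2 + dz^2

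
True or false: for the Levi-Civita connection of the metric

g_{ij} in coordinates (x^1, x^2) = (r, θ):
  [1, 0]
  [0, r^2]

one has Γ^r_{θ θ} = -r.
Γ^r_{θ θ} = (1/2) g^{rr} (∂_θ g_{rθ} + ∂_θ g_{rθ} - ∂_r g_{θθ}) = (1/2)(1)((0) + (0) - (2*r)) = -r
This equals the proposed value -r.
True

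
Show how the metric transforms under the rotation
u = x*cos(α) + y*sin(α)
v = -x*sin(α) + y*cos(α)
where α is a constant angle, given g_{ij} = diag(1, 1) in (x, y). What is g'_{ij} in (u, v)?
Invert the transformation: x = u*cos(α) - v*sin(α), y = u*sin(α) + v*cos(α)
g'_{ij} = (∂x^k/∂x'^i)(∂x^l/∂x'^j) g_{kl}; with g_{kl} = δ_{kl} this is Σ_k (∂x^k/∂x'^i)(∂x^k/∂x'^j).
Jacobian: ∂x/∂u = cos(α), ∂x/∂v = -sin(α), ∂y/∂u = sin(α), ∂y/∂v = cos(α)
g'_{uu} = (cos(α))(cos(α)) + (sin(α))(sin(α)) = 1
g'_{uv} = (cos(α))(-sin(α)) + (sin(α))(cos(α)) = 0
g'_{vv} = (-sin(α))(-sin(α)) + (cos(α))(cos(α)) = 1
g'_{ij} = diag(1, 1)
The Euclidean metric is invariant under rotations.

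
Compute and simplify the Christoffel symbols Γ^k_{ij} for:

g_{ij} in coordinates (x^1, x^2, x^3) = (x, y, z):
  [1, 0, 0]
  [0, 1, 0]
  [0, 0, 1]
Using Γ^k_{ij} = (1/2) g^{km} (∂_i g_{mj} + ∂_j g_{mi} - ∂_m g_{ij}); the metric is diagonal, so only the m = k term contributes.
Every metric component is constant, so all ∂_m g_{ij} = 0 and every Christoffel symbol vanishes.
All Christoffel symbols are zero.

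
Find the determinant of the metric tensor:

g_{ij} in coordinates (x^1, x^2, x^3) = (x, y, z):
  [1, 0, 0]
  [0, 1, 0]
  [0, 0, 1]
Diagonal metric: det(g) = g_{11}·g_{22}·g_{33}
= (1)·(1)·(1)
det(g) = 1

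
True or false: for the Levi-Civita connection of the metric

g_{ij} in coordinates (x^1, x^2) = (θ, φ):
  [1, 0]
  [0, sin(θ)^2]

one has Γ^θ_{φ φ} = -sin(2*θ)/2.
Γ^θ_{φ φ} = (1/2) g^{θθ} (∂_φ g_{θφ} + ∂_φ g_{θφ} - ∂_θ g_{φφ}) = (1/2)(1)((0) + (0) - (sin(2*θ))) = -sin(2*θ)/2
This equals the proposed value -sin(2*θ)/2.
True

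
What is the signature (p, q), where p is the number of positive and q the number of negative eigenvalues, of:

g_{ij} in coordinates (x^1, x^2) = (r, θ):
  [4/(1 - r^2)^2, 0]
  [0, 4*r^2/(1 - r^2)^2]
The metric is diagonal, so its eigenvalues are the diagonal entries: 4/(1 - r^2)^2, 4*r^2/(1 - r^2)^2 (at a generic point, where coordinate-dependent entries are positive).
2 positive, 0 negative.
(2, 0) - Riemannian (positive definite)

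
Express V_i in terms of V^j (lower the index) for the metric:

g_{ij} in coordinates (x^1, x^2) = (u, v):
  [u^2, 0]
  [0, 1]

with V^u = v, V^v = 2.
V_i = g_{ij} V^j:
V_u = (u^2)(v) + (0)(2) = u^2*v
V_v = (0)(v) + (1)(2) = 2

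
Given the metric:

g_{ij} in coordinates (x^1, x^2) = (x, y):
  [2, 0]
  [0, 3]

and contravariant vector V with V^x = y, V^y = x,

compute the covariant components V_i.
V_i = g_{ij} V^j:
V_x = (2)(y) + (0)(x) = 2*y
V_y = (0)(y) + (3)(x) = 3*x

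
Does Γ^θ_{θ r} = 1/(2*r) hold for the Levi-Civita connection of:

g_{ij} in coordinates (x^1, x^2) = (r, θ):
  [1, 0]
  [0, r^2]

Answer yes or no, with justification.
Γ^θ_{θ r} = (1/2) g^{θθ} (∂_θ g_{θr} + ∂_r g_{θθ} - ∂_θ g_{θr}) = (1/2)(1/r^2)((0) + (2*r) - (0)) = 1/r
This differs from the proposed value 1/(2*r).
No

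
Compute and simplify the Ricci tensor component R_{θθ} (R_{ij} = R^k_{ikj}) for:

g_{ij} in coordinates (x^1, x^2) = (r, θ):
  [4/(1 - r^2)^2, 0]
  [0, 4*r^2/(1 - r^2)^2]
Non-zero Christoffel symbols (Γ^k_{ij} = Γ^k_{ji}):
Γ^r_{r r} = 2*r/(1 - r^2)
Γ^r_{θ θ} = (r^3 + r)/(r^2 - 1)
Γ^θ_{r θ} = (-r^2 - 1)/(r^3 - r)
R^r_{θ r θ} = ∂_r Γ^r_{θ θ} - ∂_θ Γ^r_{θ r} + Γ^r_{r m} Γ^m_{θ θ} - Γ^r_{θ m} Γ^m_{θ r}
  = ((r^4 - 4*r^2 - 1)/(r^2 - 1)^2) - (0) + (-2*r^2*(r^2 + 1)/(r^2 - 1)^2) - (-(r^2 + 1)^2/(r^2 - 1)^2) = -4*r^2/(r^2 - 1)^2
R^θ_{θ θ θ} = 0 (a repeated index in an antisymmetric pair)
R_{θθ} = R^r_{θ r θ} + R^θ_{θ θ θ} = (-4*r^2/(r^2 - 1)^2) + (0) = -4*r^2/(r^2 - 1)^2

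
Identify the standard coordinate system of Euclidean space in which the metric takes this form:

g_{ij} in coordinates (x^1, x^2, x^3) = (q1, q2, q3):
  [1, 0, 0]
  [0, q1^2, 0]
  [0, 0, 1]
The line element ds^2 = dq1^2 + q1^2 dq2^2 + dq3^2 is dr^2 + r^2 dθ^2 + dz^2 with q1 = r, q2 = θ, q3 = z.
cylindrical coordinates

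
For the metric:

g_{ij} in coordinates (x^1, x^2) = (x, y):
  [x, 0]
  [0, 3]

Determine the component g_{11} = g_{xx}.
With x^1 = x, x^2 = y, g_{11} = g_{xx} is the row-1, column-1 entry of the matrix.
g_{11} = x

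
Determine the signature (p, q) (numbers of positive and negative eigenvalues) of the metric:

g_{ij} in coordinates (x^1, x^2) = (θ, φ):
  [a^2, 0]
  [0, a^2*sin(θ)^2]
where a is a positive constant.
The metric is diagonal, so its eigenvalues are the diagonal entries: a^2, a^2*sin(θ)^2 (at a generic point, where coordinate-dependent entries are positive).
2 positive, 0 negative.
(2, 0) - Riemannian (positive definite)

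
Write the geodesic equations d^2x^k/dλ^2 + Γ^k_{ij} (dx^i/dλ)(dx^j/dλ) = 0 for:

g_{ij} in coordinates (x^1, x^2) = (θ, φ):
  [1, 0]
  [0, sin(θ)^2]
Geodesic equation: d^2x^k/dλ^2 + Γ^k_{ij} (dx^i/dλ)(dx^j/dλ) = 0.
Non-zero Christoffel symbols:
Γ^θ_{φ φ} = -sin(2*θ)/2
Γ^φ_{θ φ} = 1/tan(θ)
Substituting (the symmetric pair Γ^k_{ij}, Γ^k_{ji} combines into a factor 2):
d^2θ/dλ^2 - (sin(2*θ)/2) (dφ/dλ)^2 = 0
d^2φ/dλ^2 + (2/tan(θ)) (dθ/dλ)(dφ/dλ) = 0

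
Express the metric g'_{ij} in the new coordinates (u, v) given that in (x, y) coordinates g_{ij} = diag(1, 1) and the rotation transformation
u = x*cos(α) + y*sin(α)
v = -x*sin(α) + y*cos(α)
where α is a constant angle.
Invert the transformation: x = u*cos(α) - v*sin(α), y = u*sin(α) + v*cos(α)
g'_{ij} = (∂x^k/∂x'^i)(∂x^l/∂x'^j) g_{kl}; with g_{kl} = δ_{kl} this is Σ_k (∂x^k/∂x'^i)(∂x^k/∂x'^j).
Jacobian: ∂x/∂u = cos(α), ∂x/∂v = -sin(α), ∂y/∂u = sin(α), ∂y/∂v = cos(α)
g'_{uu} = (cos(α))(cos(α)) + (sin(α))(sin(α)) = 1
g'_{uv} = (cos(α))(-sin(α)) + (sin(α))(cos(α)) = 0
g'_{vv} = (-sin(α))(-sin(α)) + (cos(α))(cos(α)) = 1
g'_{ij} = diag(1, 1)
The Euclidean metric is invariant under rotations.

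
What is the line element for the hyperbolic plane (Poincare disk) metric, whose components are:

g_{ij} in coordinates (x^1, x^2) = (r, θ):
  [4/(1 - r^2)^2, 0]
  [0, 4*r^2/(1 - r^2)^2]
ds^2 = g_{ij} dx^i dx^j; only the non-zero components contribute.
ds^2 = (4/(1 - r^2)^2) dr^2 + (4*r^2/(1 - r^2)^2) dθ^2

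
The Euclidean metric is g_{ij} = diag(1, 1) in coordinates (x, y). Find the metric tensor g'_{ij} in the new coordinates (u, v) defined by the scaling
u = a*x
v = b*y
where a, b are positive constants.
Invert the transformation: x = u/a, y = v/b
g'_{ij} = (∂x^k/∂x'^i)(∂x^l/∂x'^j) g_{kl}; with g_{kl} = δ_{kl} this is Σ_k (∂x^k/∂x'^i)(∂x^k/∂x'^j).
Jacobian: ∂x/∂u = 1/a, ∂x/∂v = 0, ∂y/∂u = 0, ∂y/∂v = 1/b
g'_{uu} = (1/a)(1/a) + (0)(0) = 1/a^2
g'_{uv} = (1/a)(0) + (0)(1/b) = 0
g'_{vv} = (0)(0) + (1/b)(1/b) = 1/b^2
g'_{ij} = diag(1/a^2, 1/b^2)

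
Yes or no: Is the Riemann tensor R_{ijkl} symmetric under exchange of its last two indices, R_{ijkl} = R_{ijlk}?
It is antisymmetric in the last pair: R_{ijkl} = -R_{ijlk}.
No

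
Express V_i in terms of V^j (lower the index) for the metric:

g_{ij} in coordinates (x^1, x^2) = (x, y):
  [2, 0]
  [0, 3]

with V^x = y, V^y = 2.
V_i = g_{ij} V^j:
V_x = (2)(y) + (0)(2) = 2*y
V_y = (0)(y) + (3)(2) = 6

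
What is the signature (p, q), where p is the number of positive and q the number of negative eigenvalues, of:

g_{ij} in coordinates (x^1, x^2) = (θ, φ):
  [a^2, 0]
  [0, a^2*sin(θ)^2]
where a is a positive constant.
The metric is diagonal, so its eigenvalues are the diagonal entries: a^2, a^2*sin(θ)^2 (at a generic point, where coordinate-dependent entries are positive).
2 positive, 0 negative.
(2, 0) - Riemannian (positive definite)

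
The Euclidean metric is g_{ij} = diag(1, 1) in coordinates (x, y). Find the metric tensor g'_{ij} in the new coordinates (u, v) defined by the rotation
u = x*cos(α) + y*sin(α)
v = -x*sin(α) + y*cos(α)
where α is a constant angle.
Invert the transformation: x = u*cos(α) - v*sin(α), y = u*sin(α) + v*cos(α)
g'_{ij} = (∂x^k/∂x'^i)(∂x^l/∂x'^j) g_{kl}; with g_{kl} = δ_{kl} this is Σ_k (∂x^k/∂x'^i)(∂x^k/∂x'^j).
Jacobian: ∂x/∂u = cos(α), ∂x/∂v = -sin(α), ∂y/∂u = sin(α), ∂y/∂v = cos(α)
g'_{uu} = (cos(α))(cos(α)) + (sin(α))(sin(α)) = 1
g'_{uv} = (cos(α))(-sin(α)) + (sin(α))(cos(α)) = 0
g'_{vv} = (-sin(α))(-sin(α)) + (cos(α))(cos(α)) = 1
g'_{ij} = diag(1, 1)
The Euclidean metric is invariant under rotations.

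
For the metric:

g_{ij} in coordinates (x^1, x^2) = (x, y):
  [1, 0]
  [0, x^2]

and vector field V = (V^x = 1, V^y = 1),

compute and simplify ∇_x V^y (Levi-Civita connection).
Non-zero Christoffel symbols:
Γ^x_{y y} = -x
Γ^y_{x y} = 1/x
∇_x V^y = ∂_x V^y + Γ^y_{x j} V^j
  = (0) + (0)(1) + (1/x)(1)
  = 1/x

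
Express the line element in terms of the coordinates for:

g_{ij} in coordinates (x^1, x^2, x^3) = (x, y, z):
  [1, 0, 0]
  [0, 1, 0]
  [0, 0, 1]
ds^2 = g_{ij} dx^i dx^j; only the non-zero components contribute.
ds^2 = dx^2 + dy^2 + dz^2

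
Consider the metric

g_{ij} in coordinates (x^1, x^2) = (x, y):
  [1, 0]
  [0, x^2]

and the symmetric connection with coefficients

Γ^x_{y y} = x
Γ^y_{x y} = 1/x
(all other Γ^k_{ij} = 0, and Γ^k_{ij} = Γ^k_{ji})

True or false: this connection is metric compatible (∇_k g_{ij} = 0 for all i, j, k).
Using ∇_k g_{ij} = ∂_k g_{ij} - Γ^m_{ki} g_{mj} - Γ^m_{kj} g_{im}:
∇_y g_{xy} = (0) - (x) - (x) = -2*x ≠ 0
So the connection is not metric compatible (it is not the Levi-Civita connection).
False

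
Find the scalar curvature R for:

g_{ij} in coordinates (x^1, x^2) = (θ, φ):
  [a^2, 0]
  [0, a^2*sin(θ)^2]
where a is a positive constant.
Non-zero Christoffel symbols (Γ^k_{ij} = Γ^k_{ji}):
Γ^θ_{φ φ} = -sin(2*θ)/2
Γ^φ_{θ φ} = 1/tan(θ)
Ricci tensor (R_{ij} = R^k_{ikj}): R_{θθ} = 1, R_{θφ} = 0, R_{φφ} = sin(θ)^2
Inverse metric: g^{θθ} = 1/a^2, g^{φφ} = 1/(a^2*sin(θ)^2)
R = g^{ij} R_{ij} = (1/a^2)(1) + (1/(a^2*sin(θ)^2))(sin(θ)^2) = 2/a^2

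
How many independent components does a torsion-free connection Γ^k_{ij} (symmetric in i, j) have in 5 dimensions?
Γ^k_{ij} has n choices for the upper index and n(n+1)/2 independent symmetric lower index pairs.
Total = 5 × 5×6/2 = 5 × 15 = 75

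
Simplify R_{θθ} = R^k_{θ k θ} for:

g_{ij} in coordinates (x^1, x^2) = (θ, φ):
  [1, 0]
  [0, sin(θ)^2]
Non-zero Christoffel symbols (Γ^k_{ij} = Γ^k_{ji}):
Γ^θ_{φ φ} = -sin(2*θ)/2
Γ^φ_{θ φ} = 1/tan(θ)
R^θ_{θ θ θ} = 0 (a repeated index in an antisymmetric pair)
R^φ_{θ φ θ} = ∂_φ Γ^φ_{θ θ} - ∂_θ Γ^φ_{θ φ} + Γ^φ_{φ m} Γ^m_{θ θ} - Γ^φ_{θ m} Γ^m_{θ φ}
  = (0) - (-1/sin(θ)^2) + (0) - (1/tan(θ)^2) = 1
R_{θθ} = R^θ_{θ θ θ} + R^φ_{θ φ θ} = (0) + (1) = 1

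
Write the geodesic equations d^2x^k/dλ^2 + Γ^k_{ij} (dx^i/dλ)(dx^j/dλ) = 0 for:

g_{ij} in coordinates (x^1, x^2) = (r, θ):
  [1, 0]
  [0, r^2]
Geodesic equation: d^2x^k/dλ^2 + Γ^k_{ij} (dx^i/dλ)(dx^j/dλ) = 0.
Non-zero Christoffel symbols:
Γ^r_{θ θ} = -r
Γ^θ_{r θ} = 1/r
Substituting (the symmetric pair Γ^k_{ij}, Γ^k_{ji} combines into a factor 2):
d^2r/dλ^2 - r (dθ/dλ)^2 = 0
d^2θ/dλ^2 + (2/r) (dr/dλ)(dθ/dλ) = 0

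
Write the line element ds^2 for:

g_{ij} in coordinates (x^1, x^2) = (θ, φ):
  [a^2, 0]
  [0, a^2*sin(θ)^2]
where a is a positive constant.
ds^2 = g_{ij} dx^i dx^j; only the non-zero components contribute.
ds^2 = a^2 dθ^2 + a^2*sin(θ)^2 dφ^2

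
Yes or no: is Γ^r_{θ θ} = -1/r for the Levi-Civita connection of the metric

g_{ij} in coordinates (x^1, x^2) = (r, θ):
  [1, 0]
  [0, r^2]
Γ^r_{θ θ} = (1/2) g^{rr} (∂_θ g_{rθ} + ∂_θ g_{rθ} - ∂_r g_{θθ}) = (1/2)(1)((0) + (0) - (2*r)) = -r
This differs from the proposed value -1/r.
No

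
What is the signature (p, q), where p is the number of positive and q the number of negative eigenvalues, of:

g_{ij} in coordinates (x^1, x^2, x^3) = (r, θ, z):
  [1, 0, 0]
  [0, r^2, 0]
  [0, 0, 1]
The metric is diagonal, so its eigenvalues are the diagonal entries: 1, r^2, 1 (at a generic point, where coordinate-dependent entries are positive).
3 positive, 0 negative.
(3, 0) - Riemannian (positive definite)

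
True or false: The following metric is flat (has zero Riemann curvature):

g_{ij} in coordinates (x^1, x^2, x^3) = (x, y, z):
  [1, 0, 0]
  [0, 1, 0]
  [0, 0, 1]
All metric components are constant, so every Christoffel symbol vanishes and R^i_{jkl} = 0.
True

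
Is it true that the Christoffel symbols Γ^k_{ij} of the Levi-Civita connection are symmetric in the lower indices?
The Levi-Civita connection is torsion-free, which is exactly Γ^k_{ij} = Γ^k_{ji}.
Yes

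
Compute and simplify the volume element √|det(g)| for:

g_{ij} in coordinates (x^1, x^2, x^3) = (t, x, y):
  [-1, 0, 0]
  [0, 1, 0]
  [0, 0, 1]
det(g) = -1
√|det(g)| = 1
Volume element: dV = 1 dt dx dy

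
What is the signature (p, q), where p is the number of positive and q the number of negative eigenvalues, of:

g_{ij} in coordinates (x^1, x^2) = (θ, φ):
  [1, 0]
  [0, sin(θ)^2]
The metric is diagonal, so its eigenvalues are the diagonal entries: 1, sin(θ)^2 (at a generic point, where coordinate-dependent entries are positive).
2 positive, 0 negative.
(2, 0) - Riemannian (positive definite)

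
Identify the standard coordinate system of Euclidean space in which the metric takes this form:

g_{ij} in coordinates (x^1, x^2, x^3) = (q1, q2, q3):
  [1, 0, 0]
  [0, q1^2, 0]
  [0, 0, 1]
The line element ds^2 = dq1^2 + q1^2 dq2^2 + dq3^2 is dr^2 + r^2 dθ^2 + dz^2 with q1 = r, q2 = θ, q3 = z.
cylindrical coordinates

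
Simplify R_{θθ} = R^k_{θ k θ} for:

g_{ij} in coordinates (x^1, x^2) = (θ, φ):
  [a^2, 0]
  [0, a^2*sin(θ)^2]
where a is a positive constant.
Non-zero Christoffel symbols (Γ^k_{ij} = Γ^k_{ji}):
Γ^θ_{φ φ} = -sin(2*θ)/2
Γ^φ_{θ φ} = 1/tan(θ)
R^θ_{θ θ θ} = 0 (a repeated index in an antisymmetric pair)
R^φ_{θ φ θ} = ∂_φ Γ^φ_{θ θ} - ∂_θ Γ^φ_{θ φ} + Γ^φ_{φ m} Γ^m_{θ θ} - Γ^φ_{θ m} Γ^m_{θ φ}
  = (0) - (-1/sin(θ)^2) + (0) - (1/tan(θ)^2) = 1
R_{θθ} = R^θ_{θ θ θ} + R^φ_{θ φ θ} = (0) + (1) = 1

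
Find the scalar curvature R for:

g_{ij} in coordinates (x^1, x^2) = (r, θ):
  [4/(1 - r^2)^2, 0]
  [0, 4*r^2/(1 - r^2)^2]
Non-zero Christoffel symbols (Γ^k_{ij} = Γ^k_{ji}):
Γ^r_{r r} = 2*r/(1 - r^2)
Γ^r_{θ θ} = (r^3 + r)/(r^2 - 1)
Γ^θ_{r θ} = (-r^2 - 1)/(r^3 - r)
Ricci tensor (R_{ij} = R^k_{ikj}): R_{rr} = -4/(r^2 - 1)^2, R_{rθ} = 0, R_{θθ} = -4*r^2/(r^2 - 1)^2
Inverse metric: g^{rr} = (1 - r^2)^2/4, g^{θθ} = (1 - r^2)^2/(4*r^2)
R = g^{ij} R_{ij} = ((1 - r^2)^2/4)(-4/(r^2 - 1)^2) + ((1 - r^2)^2/(4*r^2))(-4*r^2/(r^2 - 1)^2) = -2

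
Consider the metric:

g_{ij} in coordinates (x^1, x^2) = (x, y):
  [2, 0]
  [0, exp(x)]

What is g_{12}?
With x^1 = x, x^2 = y, g_{12} = g_{xy} is the row-1, column-2 entry of the matrix.
g_{12} = 0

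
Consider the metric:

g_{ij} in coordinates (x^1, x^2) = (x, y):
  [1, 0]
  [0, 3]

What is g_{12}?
With x^1 = x, x^2 = y, g_{12} = g_{xy} is the row-1, column-2 entry of the matrix.
g_{12} = 0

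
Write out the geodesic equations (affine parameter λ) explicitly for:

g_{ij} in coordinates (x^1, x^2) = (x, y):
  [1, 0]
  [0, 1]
Geodesic equation: d^2x^k/dλ^2 + Γ^k_{ij} (dx^i/dλ)(dx^j/dλ) = 0.
All Christoffel symbols vanish, so the geodesics are straight lines:
d^2x/dλ^2 = 0
d^2y/dλ^2 = 0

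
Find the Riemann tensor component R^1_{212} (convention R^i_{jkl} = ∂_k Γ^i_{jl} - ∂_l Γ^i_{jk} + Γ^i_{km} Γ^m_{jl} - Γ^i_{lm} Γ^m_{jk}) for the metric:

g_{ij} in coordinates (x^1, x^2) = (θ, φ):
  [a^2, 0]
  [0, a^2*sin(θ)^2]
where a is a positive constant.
Non-zero Christoffel symbols (Γ^k_{ij} = Γ^k_{ji}):
Γ^θ_{φ φ} = -sin(2*θ)/2
Γ^φ_{θ φ} = 1/tan(θ)
R^θ_{φ θ φ} = ∂_θ Γ^θ_{φ φ} - ∂_φ Γ^θ_{φ θ} + Γ^θ_{θ m} Γ^m_{φ φ} - Γ^θ_{φ m} Γ^m_{φ θ}
  = (-cos(2*θ)) - (0) + (0) - (-cos(θ)^2) = sin(θ)^2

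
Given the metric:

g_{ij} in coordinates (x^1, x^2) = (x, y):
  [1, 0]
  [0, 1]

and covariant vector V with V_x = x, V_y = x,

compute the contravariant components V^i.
Inverse metric (diagonal): g^{xx} = 1, g^{yy} = 1
V^i = g^{ij} V_j:
V^x = (1)(x) + (0)(x) = x
V^y = (0)(x) + (1)(x) = x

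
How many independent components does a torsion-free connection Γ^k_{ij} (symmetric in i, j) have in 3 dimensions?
Γ^k_{ij} has n choices for the upper index and n(n+1)/2 independent symmetric lower index pairs.
Total = 3 × 3×4/2 = 3 × 6 = 18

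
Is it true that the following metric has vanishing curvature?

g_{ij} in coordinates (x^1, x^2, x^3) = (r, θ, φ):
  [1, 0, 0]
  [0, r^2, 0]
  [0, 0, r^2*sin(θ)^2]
Non-zero Christoffel symbols:
Γ^r_{θ θ} = -r
Γ^r_{φ φ} = -r*sin(θ)^2
Γ^θ_{r θ} = 1/r
Γ^θ_{φ φ} = -sin(2*θ)/2
Γ^φ_{r φ} = 1/r
Γ^φ_{θ φ} = 1/tan(θ)
Ricci tensor: R_{rr} = 0, R_{rθ} = 0, R_{rφ} = 0, R_{θθ} = 0, R_{θφ} = 0, R_{φφ} = 0
All R_{ij} vanish; in 3 dimensions the Riemann tensor is fully determined by the Ricci tensor, so R^i_{jkl} = 0: the metric is flat (curvilinear coordinates on flat space).
Yes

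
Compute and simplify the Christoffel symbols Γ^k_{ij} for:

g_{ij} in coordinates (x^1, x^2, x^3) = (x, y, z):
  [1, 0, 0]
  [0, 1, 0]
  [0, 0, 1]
Using Γ^k_{ij} = (1/2) g^{km} (∂_i g_{mj} + ∂_j g_{mi} - ∂_m g_{ij}); the metric is diagonal, so only the m = k term contributes.
Every metric component is constant, so all ∂_m g_{ij} = 0 and every Christoffel symbol vanishes.
All Christoffel symbols are zero.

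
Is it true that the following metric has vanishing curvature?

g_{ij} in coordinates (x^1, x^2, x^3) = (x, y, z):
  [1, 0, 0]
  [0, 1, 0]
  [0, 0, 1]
All metric components are constant, so every Christoffel symbol vanishes and R^i_{jkl} = 0.
Yes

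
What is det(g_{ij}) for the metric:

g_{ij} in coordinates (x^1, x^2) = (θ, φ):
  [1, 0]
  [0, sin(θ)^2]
For a 2×2 metric: det(g) = g_{11}·g_{22} - g_{12}·g_{21}
= (1)·(sin(θ)^2) - (0)·(0)
= sin(θ)^2 - 0
det(g) = sin(θ)^2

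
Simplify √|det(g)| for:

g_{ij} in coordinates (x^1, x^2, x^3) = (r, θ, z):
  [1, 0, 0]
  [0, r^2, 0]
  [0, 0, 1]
det(g) = r^2
√|det(g)| = r
Volume element: dV = r dr dθ dz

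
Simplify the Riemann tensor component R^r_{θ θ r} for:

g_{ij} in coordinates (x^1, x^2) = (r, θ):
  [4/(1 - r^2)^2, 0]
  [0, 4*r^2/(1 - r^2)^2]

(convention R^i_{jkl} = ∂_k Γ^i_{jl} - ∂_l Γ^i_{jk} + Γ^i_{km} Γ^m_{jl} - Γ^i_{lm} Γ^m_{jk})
Non-zero Christoffel symbols (Γ^k_{ij} = Γ^k_{ji}):
Γ^r_{r r} = 2*r/(1 - r^2)
Γ^r_{θ θ} = (r^3 + r)/(r^2 - 1)
Γ^θ_{r θ} = (-r^2 - 1)/(r^3 - r)
R^r_{θ θ r} = ∂_θ Γ^r_{θ r} - ∂_r Γ^r_{θ θ} + Γ^r_{θ m} Γ^m_{θ r} - Γ^r_{r m} Γ^m_{θ θ}
  = (0) - ((r^4 - 4*r^2 - 1)/(r^2 - 1)^2) + (-(r^2 + 1)^2/(r^2 - 1)^2) - (-2*r^2*(r^2 + 1)/(r^2 - 1)^2) = 4*r^2/(r^2 - 1)^2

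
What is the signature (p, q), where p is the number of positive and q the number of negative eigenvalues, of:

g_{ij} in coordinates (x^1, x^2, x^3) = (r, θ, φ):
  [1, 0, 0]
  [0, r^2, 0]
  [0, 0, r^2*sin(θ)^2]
The metric is diagonal, so its eigenvalues are the diagonal entries: 1, r^2, r^2*sin(θ)^2 (at a generic point, where coordinate-dependent entries are positive).
3 positive, 0 negative.
(3, 0) - Riemannian (positive definite)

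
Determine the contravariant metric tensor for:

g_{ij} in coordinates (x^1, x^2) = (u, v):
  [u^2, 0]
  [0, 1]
The metric is diagonal, so g^{ij} is diagonal with entries 1/g_{ii}: diag(1/(u^2), 1).
g^{ij}:
  [1/u^2, 0]
  [0, 1]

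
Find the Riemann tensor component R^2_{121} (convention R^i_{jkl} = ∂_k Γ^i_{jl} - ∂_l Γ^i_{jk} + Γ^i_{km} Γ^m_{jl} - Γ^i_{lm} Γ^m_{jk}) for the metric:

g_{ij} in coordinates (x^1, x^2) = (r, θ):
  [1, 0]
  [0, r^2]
Non-zero Christoffel symbols (Γ^k_{ij} = Γ^k_{ji}):
Γ^r_{θ θ} = -r
Γ^θ_{r θ} = 1/r
R^θ_{r θ r} = ∂_θ Γ^θ_{r r} - ∂_r Γ^θ_{r θ} + Γ^θ_{θ m} Γ^m_{r r} - Γ^θ_{r m} Γ^m_{r θ}
  = (0) - (-1/r^2) + (0) - (1/r^2) = 0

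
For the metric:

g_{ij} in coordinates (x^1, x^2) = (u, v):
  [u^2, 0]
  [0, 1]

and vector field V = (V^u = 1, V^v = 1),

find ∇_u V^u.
Non-zero Christoffel symbols:
Γ^u_{u u} = 1/u
∇_u V^u = ∂_u V^u + Γ^u_{u j} V^j
  = (0) + (1/u)(1) + (0)(1)
  = 1/u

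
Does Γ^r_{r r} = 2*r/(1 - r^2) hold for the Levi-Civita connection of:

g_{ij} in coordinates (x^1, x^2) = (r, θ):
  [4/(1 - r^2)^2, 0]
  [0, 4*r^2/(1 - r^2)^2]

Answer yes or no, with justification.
Γ^r_{r r} = (1/2) g^{rr} (∂_r g_{rr} + ∂_r g_{rr} - ∂_r g_{rr}) = (1/2)((1 - r^2)^2/4)((16*r/(1 - r^2)^3) + (16*r/(1 - r^2)^3) - (16*r/(1 - r^2)^3)) = 2*r/(1 - r^2)
This equals the proposed value 2*r/(1 - r^2).
Yes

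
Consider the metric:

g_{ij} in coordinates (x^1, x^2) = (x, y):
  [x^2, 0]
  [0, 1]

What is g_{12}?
With x^1 = x, x^2 = y, g_{12} = g_{xy} is the row-1, column-2 entry of the matrix.
g_{12} = 0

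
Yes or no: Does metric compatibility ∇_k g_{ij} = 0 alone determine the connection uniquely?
One also needs vanishing torsion; metric compatibility plus torsion-freeness singles out the Levi-Civita connection.
No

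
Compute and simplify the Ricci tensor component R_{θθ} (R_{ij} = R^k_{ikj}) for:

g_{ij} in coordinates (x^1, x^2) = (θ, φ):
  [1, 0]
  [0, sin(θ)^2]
Non-zero Christoffel symbols (Γ^k_{ij} = Γ^k_{ji}):
Γ^θ_{φ φ} = -sin(2*θ)/2
Γ^φ_{θ φ} = 1/tan(θ)
R^θ_{θ θ θ} = 0 (a repeated index in an antisymmetric pair)
R^φ_{θ φ θ} = ∂_φ Γ^φ_{θ θ} - ∂_θ Γ^φ_{θ φ} + Γ^φ_{φ m} Γ^m_{θ θ} - Γ^φ_{θ m} Γ^m_{θ φ}
  = (0) - (-1/sin(θ)^2) + (0) - (1/tan(θ)^2) = 1
R_{θθ} = R^θ_{θ θ θ} + R^φ_{θ φ θ} = (0) + (1) = 1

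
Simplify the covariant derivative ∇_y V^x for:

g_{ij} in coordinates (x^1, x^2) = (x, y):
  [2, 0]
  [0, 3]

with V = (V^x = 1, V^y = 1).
All Christoffel symbols are zero.
∇_y V^x = ∂_y V^x + Γ^x_{y j} V^j
  = (0) + (0)(1) + (0)(1)
  = 0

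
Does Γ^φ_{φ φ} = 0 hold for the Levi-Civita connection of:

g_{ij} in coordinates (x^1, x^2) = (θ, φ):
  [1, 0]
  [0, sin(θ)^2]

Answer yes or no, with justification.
Γ^φ_{φ φ} = (1/2) g^{φφ} (∂_φ g_{φφ} + ∂_φ g_{φφ} - ∂_φ g_{φφ}) = (1/2)(1/sin(θ)^2)((0) + (0) - (0)) = 0
This equals the proposed value 0.
Yes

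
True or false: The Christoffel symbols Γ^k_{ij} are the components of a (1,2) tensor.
Under a change of coordinates Γ picks up an inhomogeneous term ∂²x/∂x'∂x'; e.g. Γ = 0 in Cartesian coordinates but Γ^r_{θθ} = -r in polar coordinates on the same flat plane.
False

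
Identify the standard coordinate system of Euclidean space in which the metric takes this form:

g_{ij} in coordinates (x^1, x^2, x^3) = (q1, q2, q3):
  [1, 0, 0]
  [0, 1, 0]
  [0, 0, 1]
All components are constant and the metric is the identity, i.e. orthonormal rectilinear coordinates.
Cartesian (3D) coordinates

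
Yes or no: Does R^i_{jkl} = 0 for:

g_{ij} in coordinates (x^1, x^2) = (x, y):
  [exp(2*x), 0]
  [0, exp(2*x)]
Non-zero Christoffel symbols:
Γ^x_{x x} = 1
Γ^x_{y y} = -1
Γ^y_{x y} = 1
Ricci tensor: R_{xx} = 0, R_{xy} = 0, R_{yy} = 0
All R_{ij} vanish; in 2 dimensions the Riemann tensor is fully determined by the Ricci tensor, so R^i_{jkl} = 0: the metric is flat (curvilinear coordinates on flat space).
Yes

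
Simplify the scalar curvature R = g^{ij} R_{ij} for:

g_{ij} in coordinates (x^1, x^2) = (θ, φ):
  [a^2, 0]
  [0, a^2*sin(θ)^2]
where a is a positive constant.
Non-zero Christoffel symbols (Γ^k_{ij} = Γ^k_{ji}):
Γ^θ_{φ φ} = -sin(2*θ)/2
Γ^φ_{θ φ} = 1/tan(θ)
Ricci tensor (R_{ij} = R^k_{ikj}): R_{θθ} = 1, R_{θφ} = 0, R_{φφ} = sin(θ)^2
Inverse metric: g^{θθ} = 1/a^2, g^{φφ} = 1/(a^2*sin(θ)^2)
R = g^{ij} R_{ij} = (1/a^2)(1) + (1/(a^2*sin(θ)^2))(sin(θ)^2) = 2/a^2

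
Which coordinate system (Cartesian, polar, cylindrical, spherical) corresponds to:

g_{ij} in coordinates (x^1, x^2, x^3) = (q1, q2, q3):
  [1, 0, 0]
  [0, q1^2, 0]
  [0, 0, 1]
The line element ds^2 = dq1^2 + q1^2 dq2^2 + dq3^2 is dr^2 + r^2 dθ^2 + dz^2 with q1 = r, q2 = θ, q3 = z.
cylindrical coordinates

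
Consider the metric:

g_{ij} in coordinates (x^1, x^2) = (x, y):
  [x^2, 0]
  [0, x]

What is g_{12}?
With x^1 = x, x^2 = y, g_{12} = g_{xy} is the row-1, column-2 entry of the matrix.
g_{12} = 0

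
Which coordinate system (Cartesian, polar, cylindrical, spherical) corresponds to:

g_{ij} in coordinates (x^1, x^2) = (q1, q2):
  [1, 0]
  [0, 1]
All components are constant and the metric is the identity, i.e. orthonormal rectilinear coordinates.
Cartesian (2D) coordinates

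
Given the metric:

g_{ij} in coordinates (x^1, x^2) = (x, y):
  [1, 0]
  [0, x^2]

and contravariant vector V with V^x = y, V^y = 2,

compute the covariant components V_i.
V_i = g_{ij} V^j:
V_x = (1)(y) + (0)(2) = y
V_y = (0)(y) + (x^2)(2) = 2*x^2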